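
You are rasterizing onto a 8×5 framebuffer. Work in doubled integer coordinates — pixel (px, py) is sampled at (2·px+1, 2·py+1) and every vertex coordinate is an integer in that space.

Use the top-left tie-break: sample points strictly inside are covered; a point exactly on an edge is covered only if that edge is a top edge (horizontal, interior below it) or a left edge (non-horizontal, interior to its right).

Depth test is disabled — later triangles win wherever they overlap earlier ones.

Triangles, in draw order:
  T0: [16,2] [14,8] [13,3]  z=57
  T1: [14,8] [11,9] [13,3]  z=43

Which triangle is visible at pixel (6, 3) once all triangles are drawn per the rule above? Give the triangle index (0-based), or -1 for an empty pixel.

T0:
  2·area = 16
  edge (16, 2)→(14, 8): d=(-2,6) right/bottom  bias=-1
  edge (14, 8)→(13, 3): d=(-1,-5) top-left  bias=+0
  edge (13, 3)→(16, 2): d=(3,-1) top-left  bias=+0
    (6,1)@(13, 3): e=[16,0,0] → █  [on edge]
    (7,1)@(15, 3): e=[4,10,2] → █
    (3,2)@(7, 5): e=[48,-32,0] → ·  [on edge]
    (6,2)@(13, 5): e=[12,-2,6] → ·
    (7,2)@(15, 5): e=[0,8,8] → ·  [on edge]
    (0,3)@(1, 7): e=[80,-64,0] → ·  [on edge]
  covered (2 px):
    · · · · · · · ·
    · · · · · · █ █
    · · · · · · · ·
    · · · · · · · ·
    · · · · · · · ·
T1:
  2·area = 16
  edge (14, 8)→(11, 9): d=(-3,1) right/bottom  bias=-1
  edge (11, 9)→(13, 3): d=(2,-6) top-left  bias=+0
  edge (13, 3)→(14, 8): d=(1,5) right/bottom  bias=-1
    (6,1)@(13, 3): e=[16,0,0] → ·  [on edge]
    (6,2)@(13, 5): e=[10,4,2] → █
    (7,2)@(15, 5): e=[8,16,-8] → ·
    (6,3)@(13, 7): e=[4,8,4] → █
    (7,3)@(15, 7): e=[2,20,-6] → ·
    (5,4)@(11, 9): e=[0,0,16] → ·  [on edge]
    (6,4)@(13, 9): e=[-2,12,6] → ·
  covered (2 px):
    · · · · · · · ·
    · · · · · · · ·
    · · · · · · █ ·
    · · · · · · █ ·
    · · · · · · · ·

Z-buffer (winner per pixel, '.' = empty):
  . . . . . . . .
  . . . . . . 0 0
  . . . . . . 1 .
  . . . . . . 1 .
  . . . . . . . .

Result: 1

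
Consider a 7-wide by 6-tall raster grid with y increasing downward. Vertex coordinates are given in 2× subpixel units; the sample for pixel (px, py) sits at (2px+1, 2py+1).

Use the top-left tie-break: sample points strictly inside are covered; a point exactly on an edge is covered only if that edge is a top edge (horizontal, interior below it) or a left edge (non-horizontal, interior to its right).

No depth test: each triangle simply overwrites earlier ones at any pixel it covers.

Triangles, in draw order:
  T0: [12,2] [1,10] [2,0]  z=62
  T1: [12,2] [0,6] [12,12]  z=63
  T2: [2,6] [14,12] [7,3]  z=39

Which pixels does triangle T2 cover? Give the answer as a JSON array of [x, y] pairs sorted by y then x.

T0:
  2·area = 102
  edge (12, 2)→(1, 10): d=(-11,8) right/bottom  bias=-1
  edge (1, 10)→(2, 0): d=(1,-10) top-left  bias=+0
  edge (2, 0)→(12, 2): d=(10,2) right/bottom  bias=-1
    (1,0)@(3, 1): e=[83,11,8] → #
    (2,0)@(5, 1): e=[67,31,4] → #
    (3,0)@(7, 1): e=[51,51,0] → ·  [on edge]
    (1,1)@(3, 3): e=[61,13,28] → #
    (3,1)@(7, 3): e=[29,53,20] → #
    (4,1)@(9, 3): e=[13,73,16] → #
    (5,1)@(11, 3): e=[-3,93,12] → ·
    (1,2)@(3, 5): e=[39,15,48] → #
    (4,2)@(9, 5): e=[-9,75,36] → ·
    (1,3)@(3, 7): e=[17,17,68] → #
    (3,3)@(7, 7): e=[-15,57,60] → ·
    (1,4)@(3, 9): e=[-5,19,88] → ·
  covered (11 px):
    · # # · · · ·
    · # # # # · ·
    · # # # · · ·
    · # # · · · ·
    · · · · · · ·
    · · · · · · ·
T1:
  2·area = 120  (B↔C swapped to make it positive)
  edge (12, 2)→(12, 12): d=(0,10) right/bottom  bias=-1
  edge (12, 12)→(0, 6): d=(-12,-6) top-left  bias=+0
  edge (0, 6)→(12, 2): d=(12,-4) top-left  bias=+0
    (4,1)@(9, 3): e=[30,90,0] → #  [on edge]
    (5,1)@(11, 3): e=[10,102,8] → #
    (6,1)@(13, 3): e=[-10,114,16] → ·
    (1,2)@(3, 5): e=[90,30,0] → #  [on edge]
    (2,2)@(5, 5): e=[70,42,8] → #
    (3,2)@(7, 5): e=[50,54,16] → #
    (6,2)@(13, 5): e=[-10,90,40] → ·
    (1,3)@(3, 7): e=[90,6,24] → #
    (6,3)@(13, 7): e=[-10,66,64] → ·
    (1,4)@(3, 9): e=[90,-18,48] → ·
    (2,4)@(5, 9): e=[70,-6,56] → ·
    (3,4)@(7, 9): e=[50,6,64] → #
  covered (16 px):
    · · · · · · ·
    · · · · # # ·
    · # # # # # ·
    · # # # # # ·
    · · · # # # ·
    · · · · · # ·
T2:
  2·area = 66  (B↔C swapped to make it positive)
  edge (2, 6)→(7, 3): d=(5,-3) top-left  bias=+0
  edge (7, 3)→(14, 12): d=(7,9) right/bottom  bias=-1
  edge (14, 12)→(2, 6): d=(-12,-6) top-left  bias=+0
    (3,1)@(7, 3): e=[0,0,66] → ·  [on edge]
    (2,2)@(5, 5): e=[4,32,30] → #
    (3,2)@(7, 5): e=[10,14,42] → #
    (4,2)@(9, 5): e=[16,-4,54] → ·
    (2,3)@(5, 7): e=[14,46,6] → #
    (4,3)@(9, 7): e=[26,10,30] → #
    (5,3)@(11, 7): e=[32,-8,42] → ·
    (2,4)@(5, 9): e=[24,60,-18] → ·
    (3,4)@(7, 9): e=[30,42,-6] → ·
    (4,4)@(9, 9): e=[36,24,6] → #
    (5,4)@(11, 9): e=[42,6,18] → #
    (6,4)@(13, 9): e=[48,-12,30] → ·
  covered (8 px):
    · · · · · · ·
    · · · · · · ·
    · · # # · · ·
    · · # # # · ·
    · · · · # # ·
    · · · · · · #

Answer: [[2,2],[3,2],[2,3],[3,3],[4,3],[4,4],[5,4],[6,5]]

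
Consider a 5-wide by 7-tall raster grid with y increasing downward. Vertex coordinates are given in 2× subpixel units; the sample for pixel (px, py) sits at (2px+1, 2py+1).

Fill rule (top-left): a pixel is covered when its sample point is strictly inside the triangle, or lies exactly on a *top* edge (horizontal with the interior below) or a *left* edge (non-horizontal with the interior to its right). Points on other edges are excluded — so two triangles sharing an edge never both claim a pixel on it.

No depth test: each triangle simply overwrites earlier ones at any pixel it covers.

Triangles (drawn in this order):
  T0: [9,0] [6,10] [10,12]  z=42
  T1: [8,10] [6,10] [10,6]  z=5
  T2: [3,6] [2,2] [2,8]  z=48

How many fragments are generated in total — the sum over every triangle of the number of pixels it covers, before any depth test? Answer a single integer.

T0:
  2·area = 46  (B↔C swapped to make it positive)
  edge (9, 0)→(10, 12): d=(1,12) right/bottom  bias=-1
  edge (10, 12)→(6, 10): d=(-4,-2) top-left  bias=+0
  edge (6, 10)→(9, 0): d=(3,-10) top-left  bias=+0
    (4,0)@(9, 1): e=[1,42,3] → #
    (4,1)@(9, 3): e=[3,34,9] → #
    (4,2)@(9, 5): e=[5,26,15] → #
    (3,3)@(7, 7): e=[31,14,1] → #
    (3,4)@(7, 9): e=[33,6,7] → #
    (3,5)@(7, 11): e=[35,-2,13] → ·
    (4,5)@(9, 11): e=[11,2,33] → #
    (4,6)@(9, 13): e=[13,-6,39] → ·
  covered (8 px):
    · · · · #
    · · · · #
    · · · · #
    · · · # #
    · · · # #
    · · · · #
    · · · · ·
T1:
  2·area = 8
  edge (8, 10)→(6, 10): d=(-2,0) right/bottom  bias=-1
  edge (6, 10)→(10, 6): d=(4,-4) top-left  bias=+0
  edge (10, 6)→(8, 10): d=(-2,4) right/bottom  bias=-1
    (4,3)@(9, 7): e=[6,0,2] → #  [on edge]
    (3,4)@(7, 9): e=[2,0,6] → #  [on edge]
    (4,4)@(9, 9): e=[2,8,-2] → ·
    (2,5)@(5, 11): e=[-2,0,10] → ·  [on edge]
    (3,5)@(7, 11): e=[-2,8,2] → ·
    (1,6)@(3, 13): e=[-6,0,14] → ·  [on edge]
  covered (2 px):
    · · · · ·
    · · · · ·
    · · · · ·
    · · · · #
    · · · # ·
    · · · · ·
    · · · · ·
T2:
  2·area = 6  (B↔C swapped to make it positive)
  edge (3, 6)→(2, 8): d=(-1,2) right/bottom  bias=-1
  edge (2, 8)→(2, 2): d=(0,-6) top-left  bias=+0
  edge (2, 2)→(3, 6): d=(1,4) right/bottom  bias=-1
  covered (0 px):
    · · · · ·
    · · · · ·
    · · · · ·
    · · · · ·
    · · · · ·
    · · · · ·
    · · · · ·

Result: 10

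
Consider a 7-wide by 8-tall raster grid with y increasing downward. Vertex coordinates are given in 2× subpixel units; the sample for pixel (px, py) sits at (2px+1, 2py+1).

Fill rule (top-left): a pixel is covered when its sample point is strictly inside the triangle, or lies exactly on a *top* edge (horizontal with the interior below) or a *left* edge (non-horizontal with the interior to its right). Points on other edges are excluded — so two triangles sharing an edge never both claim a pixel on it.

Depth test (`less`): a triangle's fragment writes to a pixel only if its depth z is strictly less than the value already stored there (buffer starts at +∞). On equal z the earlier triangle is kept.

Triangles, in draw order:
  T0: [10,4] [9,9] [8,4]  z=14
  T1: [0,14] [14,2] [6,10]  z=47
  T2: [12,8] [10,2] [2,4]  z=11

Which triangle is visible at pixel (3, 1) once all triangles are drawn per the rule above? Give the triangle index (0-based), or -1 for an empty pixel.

T0:
  2·area = 10
  edge (10, 4)→(9, 9): d=(-1,5) right/bottom  bias=-1
  edge (9, 9)→(8, 4): d=(-1,-5) top-left  bias=+0
  edge (8, 4)→(10, 4): d=(2,0) top-left  bias=+0
    (4,2)@(9, 5): e=[4,4,2] → X
    (5,2)@(11, 5): e=[-6,14,2] → .
    (4,3)@(9, 7): e=[2,2,6] → X
    (5,3)@(11, 7): e=[-8,12,6] → .
    (4,4)@(9, 9): e=[0,0,10] → .  [on edge]
  covered (2 px):
    . . . . . . .
    . . . . . . .
    . . . . X . .
    . . . . X . .
    . . . . . . .
    . . . . . . .
    . . . . . . .
    . . . . . . .
T1:
  2·area = 16
  edge (0, 14)→(14, 2): d=(14,-12) top-left  bias=+0
  edge (14, 2)→(6, 10): d=(-8,8) right/bottom  bias=-1
  edge (6, 10)→(0, 14): d=(-6,4) right/bottom  bias=-1
    (6,1)@(13, 3): e=[2,0,14] → .  [on edge]
    (5,2)@(11, 5): e=[6,0,10] → .  [on edge]
    (4,3)@(9, 7): e=[10,0,6] → .  [on edge]
    (3,4)@(7, 9): e=[14,0,2] → .  [on edge]
    (2,5)@(5, 11): e=[18,0,-2] → .  [on edge]
    (1,6)@(3, 13): e=[22,0,-6] → .  [on edge]
    (0,7)@(1, 15): e=[26,0,-10] → .  [on edge]
  covered (0 px):
    . . . . . . .
    . . . . . . .
    . . . . . . .
    . . . . . . .
    . . . . . . .
    . . . . . . .
    . . . . . . .
    . . . . . . .
T2:
  2·area = 52  (B↔C swapped to make it positive)
  edge (12, 8)→(2, 4): d=(-10,-4) top-left  bias=+0
  edge (2, 4)→(10, 2): d=(8,-2) top-left  bias=+0
  edge (10, 2)→(12, 8): d=(2,6) right/bottom  bias=-1
    (3,1)@(7, 3): e=[30,2,20] → X
    (4,1)@(9, 3): e=[38,6,8] → X
    (5,1)@(11, 3): e=[46,10,-4] → .
    (2,2)@(5, 5): e=[2,14,36] → X
    (5,2)@(11, 5): e=[26,26,0] → .  [on edge]
    (2,3)@(5, 7): e=[-18,30,40] → .
    (3,3)@(7, 7): e=[-10,34,28] → .
    (4,3)@(9, 7): e=[-2,38,16] → .
    (5,3)@(11, 7): e=[6,42,4] → X
    (6,3)@(13, 7): e=[14,46,-8] → .
    (5,4)@(11, 9): e=[-14,58,8] → .
    (6,5)@(13, 11): e=[-26,78,0] → .  [on edge]
  covered (6 px):
    . . . . . . .
    . . . X X . .
    . . X X X . .
    . . . . . X .
    . . . . . . .
    . . . . . . .
    . . . . . . .
    . . . . . . .

Z-buffer (winner per pixel, '.' = empty):
  . . . . . . .
  . . . 2 2 . .
  . . 2 2 2 . .
  . . . . 0 2 .
  . . . . . . .
  . . . . . . .
  . . . . . . .
  . . . . . . .

Result: 2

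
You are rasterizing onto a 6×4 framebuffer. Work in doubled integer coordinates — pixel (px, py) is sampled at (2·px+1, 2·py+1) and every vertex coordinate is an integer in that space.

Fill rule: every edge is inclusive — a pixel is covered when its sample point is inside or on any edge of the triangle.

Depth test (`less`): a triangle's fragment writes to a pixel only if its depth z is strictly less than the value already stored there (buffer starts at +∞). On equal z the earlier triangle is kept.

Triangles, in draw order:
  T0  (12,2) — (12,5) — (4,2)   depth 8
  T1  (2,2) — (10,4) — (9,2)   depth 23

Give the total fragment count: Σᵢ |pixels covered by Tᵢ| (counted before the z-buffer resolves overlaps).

T0:
  2·area = 24
  edge (12, 2)→(12, 5): d=(0,3) inclusive
  edge (12, 5)→(4, 2): d=(-8,-3) inclusive
  edge (4, 2)→(12, 2): d=(8,0) inclusive
    (3,1)@(7, 3): e=[15,1,8] → X
    (4,1)@(9, 3): e=[9,7,8] → X
    (5,1)@(11, 3): e=[3,13,8] → X
    (3,2)@(7, 5): e=[15,-15,24] → .
    (4,2)@(9, 5): e=[9,-9,24] → .
    (5,2)@(11, 5): e=[3,-3,24] → .
  covered (3 px):
    . . . . . .
    . . . X X X
    . . . . . .
    . . . . . .
T1:
  2·area = 14  (B↔C swapped to make it positive)
  edge (2, 2)→(9, 2): d=(7,0) inclusive
  edge (9, 2)→(10, 4): d=(1,2) inclusive
  edge (10, 4)→(2, 2): d=(-8,-2) inclusive
    (3,1)@(7, 3): e=[7,5,2] → X
    (4,1)@(9, 3): e=[7,1,6] → X
    (5,1)@(11, 3): e=[7,-3,10] → .
    (3,2)@(7, 5): e=[21,7,-14] → .
    (4,2)@(9, 5): e=[21,3,-10] → .
  covered (2 px):
    . . . . . .
    . . . X X .
    . . . . . .
    . . . . . .

Result: 5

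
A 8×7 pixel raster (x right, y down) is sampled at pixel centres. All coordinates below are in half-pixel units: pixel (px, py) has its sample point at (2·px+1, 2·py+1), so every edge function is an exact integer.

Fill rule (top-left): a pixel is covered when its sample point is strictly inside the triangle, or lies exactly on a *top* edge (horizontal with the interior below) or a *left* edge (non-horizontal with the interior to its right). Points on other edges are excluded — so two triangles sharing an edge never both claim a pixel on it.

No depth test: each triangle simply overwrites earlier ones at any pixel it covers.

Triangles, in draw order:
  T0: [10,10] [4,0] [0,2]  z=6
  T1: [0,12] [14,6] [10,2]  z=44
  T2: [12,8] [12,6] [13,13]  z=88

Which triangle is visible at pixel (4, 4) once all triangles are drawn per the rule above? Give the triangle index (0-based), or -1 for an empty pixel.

T0:
  2·area = 52  (B↔C swapped to make it positive)
  edge (10, 10)→(0, 2): d=(-10,-8) top-left  bias=+0
  edge (0, 2)→(4, 0): d=(4,-2) top-left  bias=+0
  edge (4, 0)→(10, 10): d=(6,10) right/bottom  bias=-1
    (1,0)@(3, 1): e=[34,2,16] → █
    (2,0)@(5, 1): e=[50,6,-4] → ·
    (1,1)@(3, 3): e=[14,10,28] → █
    (2,1)@(5, 3): e=[30,14,8] → █
    (3,1)@(7, 3): e=[46,18,-12] → ·
    (1,2)@(3, 5): e=[-6,18,40] → ·
    (2,2)@(5, 5): e=[10,22,20] → █
    (3,2)@(7, 5): e=[26,26,0] → ·  [on edge]
    (2,3)@(5, 7): e=[-10,30,32] → ·
    (3,3)@(7, 7): e=[6,34,12] → █
    (4,3)@(9, 7): e=[22,38,-8] → ·
    (3,4)@(7, 9): e=[-14,42,24] → ·
  covered (6 px):
    · █ · · · · · ·
    · █ █ · · · · ·
    · · █ · · · · ·
    · · · █ · · · ·
    · · · · █ · · ·
    · · · · · · · ·
    · · · · · · · ·
T1:
  2·area = 80  (B↔C swapped to make it positive)
  edge (0, 12)→(10, 2): d=(10,-10) top-left  bias=+0
  edge (10, 2)→(14, 6): d=(4,4) right/bottom  bias=-1
  edge (14, 6)→(0, 12): d=(-14,6) right/bottom  bias=-1
    (4,0)@(9, 1): e=[-20,0,100] → ·  [on edge]
    (5,0)@(11, 1): e=[0,-8,88] → ·  [on edge]
    (4,1)@(9, 3): e=[0,8,72] → █  [on edge]
    (5,1)@(11, 3): e=[20,0,60] → ·  [on edge]
    (3,2)@(7, 5): e=[0,24,56] → █  [on edge]
    (5,2)@(11, 5): e=[40,8,32] → █
    (6,2)@(13, 5): e=[60,0,20] → ·  [on edge]
    (2,3)@(5, 7): e=[0,40,40] → █  [on edge]
    (6,3)@(13, 7): e=[80,8,-8] → ·
    (7,3)@(15, 7): e=[100,0,-20] → ·  [on edge]
    (1,4)@(3, 9): e=[0,56,24] → █  [on edge]
    (3,4)@(7, 9): e=[40,40,0] → ·  [on edge]
    (0,5)@(1, 11): e=[0,72,8] → █  [on edge]
  covered (11 px):
    · · · · · · · ·
    · · · · █ · · ·
    · · · █ █ █ · ·
    · · █ █ █ █ · ·
    · █ █ · · · · ·
    █ · · · · · · ·
    · · · · · · · ·
T2:
  2·area = 2
  edge (12, 8)→(12, 6): d=(0,-2) top-left  bias=+0
  edge (12, 6)→(13, 13): d=(1,7) right/bottom  bias=-1
  edge (13, 13)→(12, 8): d=(-1,-5) top-left  bias=+0
    (5,1)@(11, 3): e=[-2,4,0] → ·  [on edge]
    (6,6)@(13, 13): e=[2,0,0] → ·  [on edge]
  covered (0 px):
    · · · · · · · ·
    · · · · · · · ·
    · · · · · · · ·
    · · · · · · · ·
    · · · · · · · ·
    · · · · · · · ·
    · · · · · · · ·

Z-buffer (winner per pixel, '.' = empty):
  . 0 . . . . . .
  . 0 0 . 1 . . .
  . . 0 1 1 1 . .
  . . 1 1 1 1 . .
  . 1 1 . 0 . . .
  1 . . . . . . .
  . . . . . . . .

Final: 0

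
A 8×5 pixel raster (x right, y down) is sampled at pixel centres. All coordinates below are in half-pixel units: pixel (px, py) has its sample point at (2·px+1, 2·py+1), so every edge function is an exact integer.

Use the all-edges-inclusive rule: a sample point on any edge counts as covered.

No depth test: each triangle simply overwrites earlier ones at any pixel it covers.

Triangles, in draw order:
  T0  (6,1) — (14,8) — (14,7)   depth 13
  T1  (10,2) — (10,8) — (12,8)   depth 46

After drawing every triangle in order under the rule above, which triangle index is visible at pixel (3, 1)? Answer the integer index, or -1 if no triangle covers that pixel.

T0:
  2·area = 8  (B↔C swapped to make it positive)
  edge (6, 1)→(14, 7): d=(8,6) inclusive
  edge (14, 7)→(14, 8): d=(0,1) inclusive
  edge (14, 8)→(6, 1): d=(-8,-7) inclusive
    (5,2)@(11, 5): e=[2,3,3] → #
    (6,2)@(13, 5): e=[-10,1,17] → ·
    (5,3)@(11, 7): e=[18,3,-13] → ·
    (6,3)@(13, 7): e=[6,1,1] → #
    (7,3)@(15, 7): e=[-6,-1,15] → ·
    (6,4)@(13, 9): e=[22,1,-15] → ·
  covered (2 px):
    · · · · · · · ·
    · · · · · · · ·
    · · · · · # · ·
    · · · · · · # ·
    · · · · · · · ·
T1:
  2·area = 12  (B↔C swapped to make it positive)
  edge (10, 2)→(12, 8): d=(2,6) inclusive
  edge (12, 8)→(10, 8): d=(-2,0) inclusive
  edge (10, 8)→(10, 2): d=(0,-6) inclusive
    (5,2)@(11, 5): e=[0,6,6] → #  [on edge]
    (6,2)@(13, 5): e=[-12,6,18] → ·
    (5,3)@(11, 7): e=[4,2,6] → #
    (6,3)@(13, 7): e=[-8,2,18] → ·
    (5,4)@(11, 9): e=[8,-2,6] → ·
  covered (2 px):
    · · · · · · · ·
    · · · · · · · ·
    · · · · · # · ·
    · · · · · # · ·
    · · · · · · · ·

Z-buffer (winner per pixel, '.' = empty):
  . . . . . . . .
  . . . . . . . .
  . . . . . 1 . .
  . . . . . 1 0 .
  . . . . . . . .

Result: -1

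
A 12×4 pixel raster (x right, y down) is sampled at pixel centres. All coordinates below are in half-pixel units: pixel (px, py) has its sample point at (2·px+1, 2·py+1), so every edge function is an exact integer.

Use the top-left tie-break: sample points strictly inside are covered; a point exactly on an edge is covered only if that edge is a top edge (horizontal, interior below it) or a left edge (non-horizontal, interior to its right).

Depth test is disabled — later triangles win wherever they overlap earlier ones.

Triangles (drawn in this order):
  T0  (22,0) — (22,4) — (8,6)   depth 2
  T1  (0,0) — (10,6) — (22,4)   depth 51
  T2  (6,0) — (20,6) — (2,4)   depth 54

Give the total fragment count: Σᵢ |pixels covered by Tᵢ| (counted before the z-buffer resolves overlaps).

T0:
  2·area = 56
  edge (22, 0)→(22, 4): d=(0,4) right/bottom  bias=-1
  edge (22, 4)→(8, 6): d=(-14,2) right/bottom  bias=-1
  edge (8, 6)→(22, 0): d=(14,-6) top-left  bias=+0
    (10,0)@(21, 1): e=[4,44,8] → #
    (11,0)@(23, 1): e=[-4,40,20] → ·
    (7,1)@(15, 3): e=[28,28,0] → #  [on edge]
    (8,1)@(17, 3): e=[20,24,12] → #
    (9,1)@(19, 3): e=[12,20,24] → #
    (11,1)@(23, 3): e=[-4,12,48] → ·
    (5,2)@(11, 5): e=[44,8,4] → #
    (6,2)@(13, 5): e=[36,4,16] → #
    (7,2)@(15, 5): e=[28,0,28] → ·  [on edge]
    (8,2)@(17, 5): e=[20,-4,40] → ·
    (9,2)@(19, 5): e=[12,-8,52] → ·
    (10,2)@(21, 5): e=[4,-12,64] → ·
    (0,3)@(1, 7): e=[84,0,-28] → ·  [on edge]
  covered (7 px):
    · · · · · · · · · · # ·
    · · · · · · · # # # # ·
    · · · · · # # · · · · ·
    · · · · · · · · · · · ·
T1:
  2·area = 92  (B↔C swapped to make it positive)
  edge (0, 0)→(22, 4): d=(22,4) right/bottom  bias=-1
  edge (22, 4)→(10, 6): d=(-12,2) right/bottom  bias=-1
  edge (10, 6)→(0, 0): d=(-10,-6) top-left  bias=+0
    (1,0)@(3, 1): e=[10,74,8] → #
    (2,0)@(5, 1): e=[2,70,20] → #
    (3,0)@(7, 1): e=[-6,66,32] → ·
    (1,1)@(3, 3): e=[54,50,-12] → ·
    (2,1)@(5, 3): e=[46,46,0] → #  [on edge]
    (3,1)@(7, 3): e=[38,42,12] → #
    (4,1)@(9, 3): e=[30,38,24] → #
    (5,1)@(11, 3): e=[22,34,36] → #
    (6,1)@(13, 3): e=[14,30,48] → #
    (7,1)@(15, 3): e=[6,26,60] → #
    (8,1)@(17, 3): e=[-2,22,72] → ·
    (2,2)@(5, 5): e=[90,22,-20] → ·
  covered (12 px):
    · # # · · · · · · · · ·
    · · # # # # # # · · · ·
    · · · · # # # # · · · ·
    · · · · · · · · · · · ·
T2:
  2·area = 80
  edge (6, 0)→(20, 6): d=(14,6) right/bottom  bias=-1
  edge (20, 6)→(2, 4): d=(-18,-2) top-left  bias=+0
  edge (2, 4)→(6, 0): d=(4,-4) top-left  bias=+0
    (2,0)@(5, 1): e=[20,60,0] → #  [on edge]
    (3,0)@(7, 1): e=[8,64,8] → #
    (4,0)@(9, 1): e=[-4,68,16] → ·
    (1,1)@(3, 3): e=[60,20,0] → #  [on edge]
    (4,1)@(9, 3): e=[24,32,24] → #
    (5,1)@(11, 3): e=[12,36,32] → #
    (6,1)@(13, 3): e=[0,40,40] → ·  [on edge]
    (0,2)@(1, 5): e=[100,-20,0] → ·  [on edge]
    (1,2)@(3, 5): e=[88,-16,8] → ·
    (2,2)@(5, 5): e=[76,-12,16] → ·
    (3,2)@(7, 5): e=[64,-8,24] → ·
    (4,2)@(9, 5): e=[52,-4,32] → ·
    (5,2)@(11, 5): e=[40,0,40] → #  [on edge]
  covered (11 px):
    · · # # · · · · · · · ·
    · # # # # # · · · · · ·
    · · · · · # # # # · · ·
    · · · · · · · · · · · ·

Final: 30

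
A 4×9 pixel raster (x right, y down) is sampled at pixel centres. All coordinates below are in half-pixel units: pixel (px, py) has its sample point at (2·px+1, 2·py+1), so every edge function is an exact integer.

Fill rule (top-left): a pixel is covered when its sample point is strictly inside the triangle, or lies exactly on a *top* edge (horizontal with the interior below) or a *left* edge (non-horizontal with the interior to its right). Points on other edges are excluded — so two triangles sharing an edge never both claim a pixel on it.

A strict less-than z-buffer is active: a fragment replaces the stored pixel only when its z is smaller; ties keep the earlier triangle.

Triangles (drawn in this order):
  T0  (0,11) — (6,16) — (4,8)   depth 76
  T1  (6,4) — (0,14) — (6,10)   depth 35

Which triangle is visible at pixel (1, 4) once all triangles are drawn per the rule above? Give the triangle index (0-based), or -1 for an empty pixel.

T0:
  2·area = 38  (B↔C swapped to make it positive)
  edge (0, 11)→(4, 8): d=(4,-3) top-left  bias=+0
  edge (4, 8)→(6, 16): d=(2,8) right/bottom  bias=-1
  edge (6, 16)→(0, 11): d=(-6,-5) top-left  bias=+0
    (1,4)@(3, 9): e=[1,10,27] → #
    (2,4)@(5, 9): e=[7,-6,37] → ·
    (0,5)@(1, 11): e=[3,30,5] → #
    (2,5)@(5, 11): e=[15,-2,25] → ·
    (0,6)@(1, 13): e=[11,34,-7] → ·
    (1,6)@(3, 13): e=[17,18,3] → #
    (2,6)@(5, 13): e=[23,2,13] → #
    (3,6)@(7, 13): e=[29,-14,23] → ·
    (1,7)@(3, 15): e=[25,22,-9] → ·
    (2,7)@(5, 15): e=[31,6,1] → #
    (3,7)@(7, 15): e=[37,-10,11] → ·
    (2,8)@(5, 17): e=[39,10,-11] → ·
  covered (6 px):
    · · · ·
    · · · ·
    · · · ·
    · · · ·
    · # · ·
    # # · ·
    · # # ·
    · · # ·
    · · · ·
T1:
  2·area = 36  (B↔C swapped to make it positive)
  edge (6, 4)→(6, 10): d=(0,6) right/bottom  bias=-1
  edge (6, 10)→(0, 14): d=(-6,4) right/bottom  bias=-1
  edge (0, 14)→(6, 4): d=(6,-10) top-left  bias=+0
    (2,3)@(5, 7): e=[6,22,8] → #
    (3,3)@(7, 7): e=[-6,14,28] → ·
    (1,4)@(3, 9): e=[18,18,0] → #  [on edge]
    (3,4)@(7, 9): e=[-6,2,40] → ·
    (1,5)@(3, 11): e=[18,6,12] → #
    (2,5)@(5, 11): e=[6,-2,32] → ·
    (0,6)@(1, 13): e=[30,2,4] → #
    (1,6)@(3, 13): e=[18,-6,24] → ·
    (0,7)@(1, 15): e=[30,-10,16] → ·
  covered (5 px):
    · · · ·
    · · · ·
    · · · ·
    · · # ·
    · # # ·
    · # · ·
    # · · ·
    · · · ·
    · · · ·

Z-buffer (winner per pixel, '.' = empty):
  . . . .
  . . . .
  . . . .
  . . 1 .
  . 1 1 .
  0 1 . .
  1 0 0 .
  . . 0 .
  . . . .

Answer: 1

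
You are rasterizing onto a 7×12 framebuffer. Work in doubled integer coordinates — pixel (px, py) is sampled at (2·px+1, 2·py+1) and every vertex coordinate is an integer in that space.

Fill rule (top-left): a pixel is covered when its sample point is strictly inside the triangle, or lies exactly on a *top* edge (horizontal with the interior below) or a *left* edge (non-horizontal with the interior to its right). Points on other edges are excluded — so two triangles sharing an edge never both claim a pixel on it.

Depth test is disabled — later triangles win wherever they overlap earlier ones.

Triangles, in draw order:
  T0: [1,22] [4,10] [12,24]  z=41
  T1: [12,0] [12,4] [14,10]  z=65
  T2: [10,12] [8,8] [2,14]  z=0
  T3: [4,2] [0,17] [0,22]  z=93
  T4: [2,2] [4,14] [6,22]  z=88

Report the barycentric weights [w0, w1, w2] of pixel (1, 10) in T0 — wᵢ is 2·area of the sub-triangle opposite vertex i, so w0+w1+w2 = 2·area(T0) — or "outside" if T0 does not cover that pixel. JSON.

T0:
  2·area = 138
  edge (1, 22)→(4, 10): d=(3,-12) top-left  bias=+0
  edge (4, 10)→(12, 24): d=(8,14) right/bottom  bias=-1
  edge (12, 24)→(1, 22): d=(-11,-2) top-left  bias=+0
    (2,6)@(5, 13): e=[21,10,107] → █
    (3,6)@(7, 13): e=[45,-18,111] → ·
    (1,7)@(3, 15): e=[3,54,81] → █
    (3,7)@(7, 15): e=[51,-2,89] → ·
    (1,8)@(3, 17): e=[9,70,59] → █
    (3,8)@(7, 17): e=[57,14,67] → █
    (4,8)@(9, 17): e=[81,-14,71] → ·
    (1,9)@(3, 19): e=[15,86,37] → █
    (4,9)@(9, 19): e=[87,2,49] → █
    (5,9)@(11, 19): e=[111,-26,53] → ·
    (1,10)@(3, 21): e=[21,102,15] → █
    (5,10)@(11, 21): e=[117,-10,31] → ·
  covered (17 px):
    · · · · · · ·
    · · · · · · ·
    · · · · · · ·
    · · · · · · ·
    · · · · · · ·
    · · · · · · ·
    · · █ · · · ·
    · █ █ · · · ·
    · █ █ █ · · ·
    · █ █ █ █ · ·
    · █ █ █ █ · ·
    · · · █ █ █ ·
T1:
  2·area = 8  (B↔C swapped to make it positive)
  edge (12, 0)→(14, 10): d=(2,10) right/bottom  bias=-1
  edge (14, 10)→(12, 4): d=(-2,-6) top-left  bias=+0
  edge (12, 4)→(12, 0): d=(0,-4) top-left  bias=+0
    (5,0)@(11, 1): e=[12,0,-4] → ·  [on edge]
    (6,2)@(13, 5): e=[0,4,4] → ·  [on edge]
    (6,3)@(13, 7): e=[4,0,4] → █  [on edge]
    (6,4)@(13, 9): e=[8,-4,4] → ·
  covered (1 px):
    · · · · · · ·
    · · · · · · ·
    · · · · · · ·
    · · · · · · █
    · · · · · · ·
    · · · · · · ·
    · · · · · · ·
    · · · · · · ·
    · · · · · · ·
    · · · · · · ·
    · · · · · · ·
    · · · · · · ·
T2:
  2·area = 36  (B↔C swapped to make it positive)
  edge (10, 12)→(2, 14): d=(-8,2) right/bottom  bias=-1
  edge (2, 14)→(8, 8): d=(6,-6) top-left  bias=+0
  edge (8, 8)→(10, 12): d=(2,4) right/bottom  bias=-1
    (6,1)@(13, 3): e=[66,0,-30] → ·  [on edge]
    (5,2)@(11, 5): e=[54,0,-18] → ·  [on edge]
    (4,3)@(9, 7): e=[42,0,-6] → ·  [on edge]
    (3,4)@(7, 9): e=[30,0,6] → █  [on edge]
    (4,4)@(9, 9): e=[26,12,-2] → ·
    (2,5)@(5, 11): e=[18,0,18] → █  [on edge]
    (4,5)@(9, 11): e=[10,24,2] → █
    (5,5)@(11, 11): e=[6,36,-6] → ·
    (1,6)@(3, 13): e=[6,0,30] → █  [on edge]
    (3,6)@(7, 13): e=[-2,24,14] → ·
    (4,6)@(9, 13): e=[-6,36,6] → ·
    (0,7)@(1, 15): e=[-6,0,42] → ·  [on edge]
  covered (6 px):
    · · · · · · ·
    · · · · · · ·
    · · · · · · ·
    · · · · · · ·
    · · · █ · · ·
    · · █ █ █ · ·
    · █ █ · · · ·
    · · · · · · ·
    · · · · · · ·
    · · · · · · ·
    · · · · · · ·
    · · · · · · ·
T3:
  2·area = 20  (B↔C swapped to make it positive)
  edge (4, 2)→(0, 22): d=(-4,20) right/bottom  bias=-1
  edge (0, 22)→(0, 17): d=(0,-5) top-left  bias=+0
  edge (0, 17)→(4, 2): d=(4,-15) top-left  bias=+0
    (1,3)@(3, 7): e=[0,15,5] → ·  [on edge]
    (0,7)@(1, 15): e=[8,5,7] → █
    (1,7)@(3, 15): e=[-32,15,37] → ·
    (0,8)@(1, 17): e=[0,5,15] → ·  [on edge]
  covered (1 px):
    · · · · · · ·
    · · · · · · ·
    · · · · · · ·
    · · · · · · ·
    · · · · · · ·
    · · · · · · ·
    · · · · · · ·
    █ · · · · · ·
    · · · · · · ·
    · · · · · · ·
    · · · · · · ·
    · · · · · · ·
T4:
  2·area = 8  (B↔C swapped to make it positive)
  edge (2, 2)→(6, 22): d=(4,20) right/bottom  bias=-1
  edge (6, 22)→(4, 14): d=(-2,-8) top-left  bias=+0
  edge (4, 14)→(2, 2): d=(-2,-12) top-left  bias=+0
    (1,3)@(3, 7): e=[0,6,2] → ·  [on edge]
    (2,8)@(5, 17): e=[0,2,6] → ·  [on edge]
  covered (0 px):
    · · · · · · ·
    · · · · · · ·
    · · · · · · ·
    · · · · · · ·
    · · · · · · ·
    · · · · · · ·
    · · · · · · ·
    · · · · · · ·
    · · · · · · ·
    · · · · · · ·
    · · · · · · ·
    · · · · · · ·

Final: [102,15,21]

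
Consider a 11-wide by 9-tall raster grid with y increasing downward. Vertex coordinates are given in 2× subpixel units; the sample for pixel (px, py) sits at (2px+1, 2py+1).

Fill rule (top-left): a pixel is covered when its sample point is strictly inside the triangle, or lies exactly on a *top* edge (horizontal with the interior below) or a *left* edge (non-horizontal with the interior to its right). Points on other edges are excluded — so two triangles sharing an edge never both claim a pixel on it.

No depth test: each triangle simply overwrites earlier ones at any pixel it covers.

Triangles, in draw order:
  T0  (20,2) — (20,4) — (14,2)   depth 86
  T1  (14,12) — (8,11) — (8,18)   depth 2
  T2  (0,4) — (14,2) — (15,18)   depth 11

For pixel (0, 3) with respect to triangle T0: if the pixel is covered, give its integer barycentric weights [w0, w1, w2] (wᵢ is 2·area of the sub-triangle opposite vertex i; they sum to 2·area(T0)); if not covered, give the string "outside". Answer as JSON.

T0:
  2·area = 12
  edge (20, 2)→(20, 4): d=(0,2) right/bottom  bias=-1
  edge (20, 4)→(14, 2): d=(-6,-2) top-left  bias=+0
  edge (14, 2)→(20, 2): d=(6,0) top-left  bias=+0
    (5,0)@(11, 1): e=[18,0,-6] → .  [on edge]
    (8,1)@(17, 3): e=[6,0,6] → X  [on edge]
    (9,1)@(19, 3): e=[2,4,6] → X
    (10,1)@(21, 3): e=[-2,8,6] → .
    (8,2)@(17, 5): e=[6,-12,18] → .
    (9,2)@(19, 5): e=[2,-8,18] → .
  covered (2 px):
    . . . . . . . . . . .
    . . . . . . . . X X .
    . . . . . . . . . . .
    . . . . . . . . . . .
    . . . . . . . . . . .
    . . . . . . . . . . .
    . . . . . . . . . . .
    . . . . . . . . . . .
    . . . . . . . . . . .
T1:
  2·area = 42  (B↔C swapped to make it positive)
  edge (14, 12)→(8, 18): d=(-6,6) right/bottom  bias=-1
  edge (8, 18)→(8, 11): d=(0,-7) top-left  bias=+0
  edge (8, 11)→(14, 12): d=(6,1) right/bottom  bias=-1
    (10,2)@(21, 5): e=[0,91,-49] → .  [on edge]
    (9,3)@(19, 7): e=[0,77,-35] → .  [on edge]
    (8,4)@(17, 9): e=[0,63,-21] → .  [on edge]
    (7,5)@(15, 11): e=[0,49,-7] → .  [on edge]
    (4,6)@(9, 13): e=[24,7,11] → X
    (5,6)@(11, 13): e=[12,21,9] → X
    (6,6)@(13, 13): e=[0,35,7] → .  [on edge]
    (4,7)@(9, 15): e=[12,7,23] → X
    (5,7)@(11, 15): e=[0,21,21] → .  [on edge]
    (4,8)@(9, 17): e=[0,7,35] → .  [on edge]
  covered (3 px):
    . . . . . . . . . . .
    . . . . . . . . . . .
    . . . . . . . . . . .
    . . . . . . . . . . .
    . . . . . . . . . . .
    . . . . . . . . . . .
    . . . . X X . . . . .
    . . . . X . . . . . .
    . . . . . . . . . . .
T2:
  2·area = 226
  edge (0, 4)→(14, 2): d=(14,-2) top-left  bias=+0
  edge (14, 2)→(15, 18): d=(1,16) right/bottom  bias=-1
  edge (15, 18)→(0, 4): d=(-15,-14) top-left  bias=+0
    (10,0)@(21, 1): e=[0,-113,339] → .  [on edge]
    (3,1)@(7, 3): e=[0,113,113] → X  [on edge]
    (4,1)@(9, 3): e=[4,81,141] → X
    (5,1)@(11, 3): e=[8,49,169] → X
    (6,1)@(13, 3): e=[12,17,197] → X
    (7,1)@(15, 3): e=[16,-15,225] → .
    (1,2)@(3, 5): e=[20,179,27] → X
    (2,2)@(5, 5): e=[24,147,55] → X
    (7,2)@(15, 5): e=[44,-13,195] → .
    (1,3)@(3, 7): e=[48,181,-3] → .
    (2,3)@(5, 7): e=[52,149,25] → X
    (7,3)@(15, 7): e=[72,-11,165] → .
  covered (25 px):
    . . . . . . . . . . .
    . . . X X X X . . . .
    . X X X X X X . . . .
    . . X X X X X . . . .
    . . . X X X X . . . .
    . . . . X X X . . . .
    . . . . . X X . . . .
    . . . . . . X . . . .
    . . . . . . . . . . .

Result: "outside"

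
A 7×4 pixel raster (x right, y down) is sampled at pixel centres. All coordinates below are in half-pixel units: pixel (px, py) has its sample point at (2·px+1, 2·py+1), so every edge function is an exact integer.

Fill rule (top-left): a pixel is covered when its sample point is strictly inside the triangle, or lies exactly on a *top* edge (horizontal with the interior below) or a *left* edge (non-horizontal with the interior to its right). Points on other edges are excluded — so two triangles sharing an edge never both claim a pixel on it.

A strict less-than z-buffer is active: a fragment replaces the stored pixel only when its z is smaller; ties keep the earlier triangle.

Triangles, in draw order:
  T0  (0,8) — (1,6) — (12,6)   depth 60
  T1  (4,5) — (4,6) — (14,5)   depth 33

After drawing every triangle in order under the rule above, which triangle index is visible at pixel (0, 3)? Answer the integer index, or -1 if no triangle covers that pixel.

T0:
  2·area = 22
  edge (0, 8)→(1, 6): d=(1,-2) top-left  bias=+0
  edge (1, 6)→(12, 6): d=(11,0) top-left  bias=+0
  edge (12, 6)→(0, 8): d=(-12,2) right/bottom  bias=-1
    (0,3)@(1, 7): e=[1,11,10] → X
    (1,3)@(3, 7): e=[5,11,6] → X
    (2,3)@(5, 7): e=[9,11,2] → X
    (3,3)@(7, 7): e=[13,11,-2] → .
  covered (3 px):
    . . . . . . .
    . . . . . . .
    . . . . . . .
    X X X . . . .
T1:
  2·area = 10  (B↔C swapped to make it positive)
  edge (4, 5)→(14, 5): d=(10,0) top-left  bias=+0
  edge (14, 5)→(4, 6): d=(-10,1) right/bottom  bias=-1
  edge (4, 6)→(4, 5): d=(0,-1) top-left  bias=+0
    (0,2)@(1, 5): e=[0,13,-3] → .  [on edge]
    (1,2)@(3, 5): e=[0,11,-1] → .  [on edge]
    (2,2)@(5, 5): e=[0,9,1] → X  [on edge]
    (3,2)@(7, 5): e=[0,7,3] → X  [on edge]
    (4,2)@(9, 5): e=[0,5,5] → X  [on edge]
    (5,2)@(11, 5): e=[0,3,7] → X  [on edge]
    (6,2)@(13, 5): e=[0,1,9] → X  [on edge]
    (2,3)@(5, 7): e=[20,-11,1] → .
    (3,3)@(7, 7): e=[20,-13,3] → .
    (4,3)@(9, 7): e=[20,-15,5] → .
    (5,3)@(11, 7): e=[20,-17,7] → .
    (6,3)@(13, 7): e=[20,-19,9] → .
  covered (5 px):
    . . . . . . .
    . . . . . . .
    . . X X X X X
    . . . . . . .

Z-buffer (winner per pixel, '.' = empty):
  . . . . . . .
  . . . . . . .
  . . 1 1 1 1 1
  0 0 0 . . . .

Answer: 0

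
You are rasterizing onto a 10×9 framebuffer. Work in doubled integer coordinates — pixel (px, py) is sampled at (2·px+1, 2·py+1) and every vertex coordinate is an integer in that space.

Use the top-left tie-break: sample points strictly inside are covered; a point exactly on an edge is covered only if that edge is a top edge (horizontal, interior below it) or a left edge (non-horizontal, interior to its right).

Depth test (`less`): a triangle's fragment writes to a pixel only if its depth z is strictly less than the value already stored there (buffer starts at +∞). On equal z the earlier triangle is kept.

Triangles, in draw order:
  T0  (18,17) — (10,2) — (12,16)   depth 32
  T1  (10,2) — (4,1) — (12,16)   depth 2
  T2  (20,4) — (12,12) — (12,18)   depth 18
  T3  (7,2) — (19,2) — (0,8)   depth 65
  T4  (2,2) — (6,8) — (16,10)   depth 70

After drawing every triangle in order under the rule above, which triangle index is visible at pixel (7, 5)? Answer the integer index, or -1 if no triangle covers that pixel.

T0:
  2·area = 82  (B↔C swapped to make it positive)
  edge (18, 17)→(12, 16): d=(-6,-1) top-left  bias=+0
  edge (12, 16)→(10, 2): d=(-2,-14) top-left  bias=+0
  edge (10, 2)→(18, 17): d=(8,15) right/bottom  bias=-1
    (5,2)@(11, 5): e=[65,8,9] → X
    (6,2)@(13, 5): e=[67,36,-21] → .
    (5,3)@(11, 7): e=[53,4,25] → X
    (6,3)@(13, 7): e=[55,32,-5] → .
    (5,4)@(11, 9): e=[41,0,41] → X  [on edge]
    (6,4)@(13, 9): e=[43,28,11] → X
    (7,4)@(15, 9): e=[45,56,-19] → .
    (5,5)@(11, 11): e=[29,-4,57] → .
    (6,5)@(13, 11): e=[31,24,27] → X
    (7,5)@(15, 11): e=[33,52,-3] → .
    (6,6)@(13, 13): e=[19,20,43] → X
    (7,6)@(15, 13): e=[21,48,13] → X
  covered (9 px):
    . . . . . . . . . .
    . . . . . . . . . .
    . . . . . X . . . .
    . . . . . X . . . .
    . . . . . X X . . .
    . . . . . . X . . .
    . . . . . . X X . .
    . . . . . . X X . .
    . . . . . . . . . .
T1:
  2·area = 82  (B↔C swapped to make it positive)
  edge (10, 2)→(12, 16): d=(2,14) right/bottom  bias=-1
  edge (12, 16)→(4, 1): d=(-8,-15) top-left  bias=+0
  edge (4, 1)→(10, 2): d=(6,1) right/bottom  bias=-1
    (3,1)@(7, 3): e=[44,29,9] → X
    (4,1)@(9, 3): e=[16,59,7] → X
    (5,1)@(11, 3): e=[-12,89,5] → .
    (3,2)@(7, 5): e=[48,13,21] → X
    (5,2)@(11, 5): e=[-8,73,17] → .
    (3,3)@(7, 7): e=[52,-3,33] → .
    (4,3)@(9, 7): e=[24,27,31] → X
    (5,3)@(11, 7): e=[-4,57,29] → .
    (4,4)@(9, 9): e=[28,11,43] → X
    (5,4)@(11, 9): e=[0,41,41] → .  [on edge]
    (4,5)@(9, 11): e=[32,-5,55] → .
    (5,5)@(11, 11): e=[4,25,53] → X
  covered (8 px):
    . . . . . . . . . .
    . . . X X . . . . .
    . . . X X . . . . .
    . . . . X . . . . .
    . . . . X . . . . .
    . . . . . X . . . .
    . . . . . X . . . .
    . . . . . . . . . .
    . . . . . . . . . .
T2:
  2·area = 48  (B↔C swapped to make it positive)
  edge (20, 4)→(12, 18): d=(-8,14) right/bottom  bias=-1
  edge (12, 18)→(12, 12): d=(0,-6) top-left  bias=+0
  edge (12, 12)→(20, 4): d=(8,-8) top-left  bias=+0
    (9,2)@(19, 5): e=[6,42,0] → X  [on edge]
    (8,3)@(17, 7): e=[18,30,0] → X  [on edge]
    (9,3)@(19, 7): e=[-10,42,16] → .
    (7,4)@(15, 9): e=[30,18,0] → X  [on edge]
    (9,4)@(19, 9): e=[-26,42,32] → .
    (6,5)@(13, 11): e=[42,6,0] → X  [on edge]
    (8,5)@(17, 11): e=[-14,30,32] → .
    (5,6)@(11, 13): e=[54,-6,0] → .  [on edge]
    (6,6)@(13, 13): e=[26,6,16] → X
    (7,6)@(15, 13): e=[-2,18,32] → .
    (4,7)@(9, 15): e=[66,-18,0] → .  [on edge]
    (6,7)@(13, 15): e=[10,6,32] → X
    (3,8)@(7, 17): e=[78,-30,0] → .  [on edge]
  covered (8 px):
    . . . . . . . . . .
    . . . . . . . . . .
    . . . . . . . . . X
    . . . . . . . . X .
    . . . . . . . X X .
    . . . . . . X X . .
    . . . . . . X . . .
    . . . . . . X . . .
    . . . . . . . . . .
T3:
  2·area = 72
  edge (7, 2)→(19, 2): d=(12,0) top-left  bias=+0
  edge (19, 2)→(0, 8): d=(-19,6) right/bottom  bias=-1
  edge (0, 8)→(7, 2): d=(7,-6) top-left  bias=+0
    (3,1)@(7, 3): e=[12,53,7] → X
    (4,1)@(9, 3): e=[12,41,19] → X
    (5,1)@(11, 3): e=[12,29,31] → X
    (6,1)@(13, 3): e=[12,17,43] → X
    (7,1)@(15, 3): e=[12,5,55] → X
    (8,1)@(17, 3): e=[12,-7,67] → .
    (2,2)@(5, 5): e=[36,27,9] → X
    (5,2)@(11, 5): e=[36,-9,45] → .
    (6,2)@(13, 5): e=[36,-21,57] → .
    (7,2)@(15, 5): e=[36,-33,69] → .
    (1,3)@(3, 7): e=[60,1,11] → X
    (2,3)@(5, 7): e=[60,-11,23] → .
  covered (9 px):
    . . . . . . . . . .
    . . . X X X X X . .
    . . X X X . . . . .
    . X . . . . . . . .
    . . . . . . . . . .
    . . . . . . . . . .
    . . . . . . . . . .
    . . . . . . . . . .
    . . . . . . . . . .
T4:
  2·area = 52  (B↔C swapped to make it positive)
  edge (2, 2)→(16, 10): d=(14,8) right/bottom  bias=-1
  edge (16, 10)→(6, 8): d=(-10,-2) top-left  bias=+0
  edge (6, 8)→(2, 2): d=(-4,-6) top-left  bias=+0
    (1,1)@(3, 3): e=[6,44,2] → X
    (2,1)@(5, 3): e=[-10,48,14] → .
    (1,2)@(3, 5): e=[34,24,-6] → .
    (2,2)@(5, 5): e=[18,28,6] → X
    (3,2)@(7, 5): e=[2,32,18] → X
    (4,2)@(9, 5): e=[-14,36,30] → .
    (0,3)@(1, 7): e=[78,0,-26] → .  [on edge]
    (2,3)@(5, 7): e=[46,8,-2] → .
    (3,3)@(7, 7): e=[30,12,10] → X
    (4,3)@(9, 7): e=[14,16,22] → X
    (5,3)@(11, 7): e=[-2,20,34] → .
    (3,4)@(7, 9): e=[58,-8,2] → .
    (5,4)@(11, 9): e=[26,0,26] → X  [on edge]
  covered (7 px):
    . . . . . . . . . .
    . X . . . . . . . .
    . . X X . . . . . .
    . . . X X . . . . .
    . . . . . X X . . .
    . . . . . . . . . .
    . . . . . . . . . .
    . . . . . . . . . .
    . . . . . . . . . .

Z-buffer (winner per pixel, '.' = empty):
  . . . . . . . . . .
  . 4 . 1 1 3 3 3 . .
  . . 3 1 1 0 . . . 2
  . 3 . 4 1 0 . . 2 .
  . . . . 1 0 0 2 2 .
  . . . . . 1 2 2 . .
  . . . . . 1 2 0 . .
  . . . . . . 2 0 . .
  . . . . . . . . . .

Answer: 2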